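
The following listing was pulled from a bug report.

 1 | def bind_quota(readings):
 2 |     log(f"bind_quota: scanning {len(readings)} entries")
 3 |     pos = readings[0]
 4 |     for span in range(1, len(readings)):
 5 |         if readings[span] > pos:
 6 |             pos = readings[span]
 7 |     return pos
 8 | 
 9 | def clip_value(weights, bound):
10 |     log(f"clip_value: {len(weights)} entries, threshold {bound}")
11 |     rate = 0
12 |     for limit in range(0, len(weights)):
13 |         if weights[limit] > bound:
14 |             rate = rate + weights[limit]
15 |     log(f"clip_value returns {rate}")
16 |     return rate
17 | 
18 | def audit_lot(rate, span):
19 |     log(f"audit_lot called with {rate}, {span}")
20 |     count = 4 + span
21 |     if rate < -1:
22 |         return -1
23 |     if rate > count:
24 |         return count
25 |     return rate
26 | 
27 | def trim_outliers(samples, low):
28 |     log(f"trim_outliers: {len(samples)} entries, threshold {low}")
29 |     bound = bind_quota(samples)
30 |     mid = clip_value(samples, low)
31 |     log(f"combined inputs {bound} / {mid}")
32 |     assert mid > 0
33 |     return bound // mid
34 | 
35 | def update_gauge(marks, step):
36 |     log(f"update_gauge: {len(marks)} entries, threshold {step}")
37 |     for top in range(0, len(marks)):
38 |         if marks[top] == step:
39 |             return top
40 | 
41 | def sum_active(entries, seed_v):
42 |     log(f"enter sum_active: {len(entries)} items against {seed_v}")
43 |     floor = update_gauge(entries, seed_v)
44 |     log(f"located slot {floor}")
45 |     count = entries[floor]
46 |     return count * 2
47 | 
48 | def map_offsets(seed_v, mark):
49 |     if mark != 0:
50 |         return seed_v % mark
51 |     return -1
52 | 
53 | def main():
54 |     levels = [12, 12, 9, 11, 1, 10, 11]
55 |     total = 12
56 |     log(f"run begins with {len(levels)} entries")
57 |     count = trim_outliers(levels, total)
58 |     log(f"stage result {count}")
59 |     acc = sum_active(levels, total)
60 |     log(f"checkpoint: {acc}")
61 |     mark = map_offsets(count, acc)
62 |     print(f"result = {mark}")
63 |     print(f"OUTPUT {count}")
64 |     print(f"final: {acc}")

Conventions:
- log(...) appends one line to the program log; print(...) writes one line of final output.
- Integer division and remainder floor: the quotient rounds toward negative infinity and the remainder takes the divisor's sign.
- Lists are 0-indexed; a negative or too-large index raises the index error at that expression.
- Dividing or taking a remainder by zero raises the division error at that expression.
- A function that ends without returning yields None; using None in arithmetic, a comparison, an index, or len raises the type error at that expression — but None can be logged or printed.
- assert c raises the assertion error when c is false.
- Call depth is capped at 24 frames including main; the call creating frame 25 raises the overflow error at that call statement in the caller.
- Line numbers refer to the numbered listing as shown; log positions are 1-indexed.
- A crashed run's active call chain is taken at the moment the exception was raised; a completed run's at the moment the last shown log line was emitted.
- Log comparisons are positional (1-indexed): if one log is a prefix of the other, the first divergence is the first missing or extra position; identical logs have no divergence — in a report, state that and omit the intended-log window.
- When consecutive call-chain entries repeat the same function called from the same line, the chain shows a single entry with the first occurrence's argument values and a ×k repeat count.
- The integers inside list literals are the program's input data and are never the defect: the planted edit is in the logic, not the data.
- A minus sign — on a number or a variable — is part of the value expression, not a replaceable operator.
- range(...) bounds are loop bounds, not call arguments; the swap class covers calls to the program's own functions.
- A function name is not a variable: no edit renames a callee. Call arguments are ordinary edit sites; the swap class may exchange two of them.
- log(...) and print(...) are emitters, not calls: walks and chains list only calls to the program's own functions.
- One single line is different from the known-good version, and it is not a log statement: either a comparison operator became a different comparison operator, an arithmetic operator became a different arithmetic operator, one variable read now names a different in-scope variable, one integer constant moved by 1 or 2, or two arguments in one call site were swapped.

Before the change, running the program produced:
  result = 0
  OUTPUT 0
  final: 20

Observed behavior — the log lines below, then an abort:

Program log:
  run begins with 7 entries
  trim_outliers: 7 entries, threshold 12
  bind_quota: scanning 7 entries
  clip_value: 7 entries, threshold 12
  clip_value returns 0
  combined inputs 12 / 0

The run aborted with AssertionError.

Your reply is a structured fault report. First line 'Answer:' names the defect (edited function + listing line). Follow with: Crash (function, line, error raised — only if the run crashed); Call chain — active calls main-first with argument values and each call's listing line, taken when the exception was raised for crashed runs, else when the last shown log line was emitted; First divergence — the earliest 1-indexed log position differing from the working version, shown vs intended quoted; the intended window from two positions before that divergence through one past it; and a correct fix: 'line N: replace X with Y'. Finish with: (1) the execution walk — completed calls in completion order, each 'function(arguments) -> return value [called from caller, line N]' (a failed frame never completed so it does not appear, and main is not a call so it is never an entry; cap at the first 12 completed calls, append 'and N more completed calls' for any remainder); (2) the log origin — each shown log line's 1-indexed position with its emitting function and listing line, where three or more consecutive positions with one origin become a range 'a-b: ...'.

Answer: the defect is in main at line 55.
Key fact: At log position 2 the runs split — shown 'trim_outliers: 7 entries, threshold 12', but the working version logs 'trim_outliers: 7 entries, threshold 10'.
Crash: trim_outliers, line 32, AssertionError.
Call chain: main -> trim_outliers([12, 12, 9, 11, 1, 10, 11], 12) (called at line 57).
First divergence: position 2 — shown 'trim_outliers: 7 entries, threshold 12', intended 'trim_outliers: 7 entries, threshold 10'.
Intended log window:
  1: run begins with 7 entries
  2: trim_outliers: 7 entries, threshold 10
  3: bind_quota: scanning 7 entries
Execution walk:
  bind_quota([12, 12, 9, 11, 1, 10, 11]) -> 12  [called from trim_outliers, line 29]
  clip_value([12, 12, 9, 11, 1, 10, 11], 12) -> 0  [called from trim_outliers, line 30]
Log origin:
  1: logged in main at line 56
  2: logged in trim_outliers at line 28
  3: logged in bind_quota at line 2
  4: logged in clip_value at line 10
  5: logged in clip_value at line 15
  6: logged in trim_outliers at line 31
A correct fix: line 55: replace `12` with `10`.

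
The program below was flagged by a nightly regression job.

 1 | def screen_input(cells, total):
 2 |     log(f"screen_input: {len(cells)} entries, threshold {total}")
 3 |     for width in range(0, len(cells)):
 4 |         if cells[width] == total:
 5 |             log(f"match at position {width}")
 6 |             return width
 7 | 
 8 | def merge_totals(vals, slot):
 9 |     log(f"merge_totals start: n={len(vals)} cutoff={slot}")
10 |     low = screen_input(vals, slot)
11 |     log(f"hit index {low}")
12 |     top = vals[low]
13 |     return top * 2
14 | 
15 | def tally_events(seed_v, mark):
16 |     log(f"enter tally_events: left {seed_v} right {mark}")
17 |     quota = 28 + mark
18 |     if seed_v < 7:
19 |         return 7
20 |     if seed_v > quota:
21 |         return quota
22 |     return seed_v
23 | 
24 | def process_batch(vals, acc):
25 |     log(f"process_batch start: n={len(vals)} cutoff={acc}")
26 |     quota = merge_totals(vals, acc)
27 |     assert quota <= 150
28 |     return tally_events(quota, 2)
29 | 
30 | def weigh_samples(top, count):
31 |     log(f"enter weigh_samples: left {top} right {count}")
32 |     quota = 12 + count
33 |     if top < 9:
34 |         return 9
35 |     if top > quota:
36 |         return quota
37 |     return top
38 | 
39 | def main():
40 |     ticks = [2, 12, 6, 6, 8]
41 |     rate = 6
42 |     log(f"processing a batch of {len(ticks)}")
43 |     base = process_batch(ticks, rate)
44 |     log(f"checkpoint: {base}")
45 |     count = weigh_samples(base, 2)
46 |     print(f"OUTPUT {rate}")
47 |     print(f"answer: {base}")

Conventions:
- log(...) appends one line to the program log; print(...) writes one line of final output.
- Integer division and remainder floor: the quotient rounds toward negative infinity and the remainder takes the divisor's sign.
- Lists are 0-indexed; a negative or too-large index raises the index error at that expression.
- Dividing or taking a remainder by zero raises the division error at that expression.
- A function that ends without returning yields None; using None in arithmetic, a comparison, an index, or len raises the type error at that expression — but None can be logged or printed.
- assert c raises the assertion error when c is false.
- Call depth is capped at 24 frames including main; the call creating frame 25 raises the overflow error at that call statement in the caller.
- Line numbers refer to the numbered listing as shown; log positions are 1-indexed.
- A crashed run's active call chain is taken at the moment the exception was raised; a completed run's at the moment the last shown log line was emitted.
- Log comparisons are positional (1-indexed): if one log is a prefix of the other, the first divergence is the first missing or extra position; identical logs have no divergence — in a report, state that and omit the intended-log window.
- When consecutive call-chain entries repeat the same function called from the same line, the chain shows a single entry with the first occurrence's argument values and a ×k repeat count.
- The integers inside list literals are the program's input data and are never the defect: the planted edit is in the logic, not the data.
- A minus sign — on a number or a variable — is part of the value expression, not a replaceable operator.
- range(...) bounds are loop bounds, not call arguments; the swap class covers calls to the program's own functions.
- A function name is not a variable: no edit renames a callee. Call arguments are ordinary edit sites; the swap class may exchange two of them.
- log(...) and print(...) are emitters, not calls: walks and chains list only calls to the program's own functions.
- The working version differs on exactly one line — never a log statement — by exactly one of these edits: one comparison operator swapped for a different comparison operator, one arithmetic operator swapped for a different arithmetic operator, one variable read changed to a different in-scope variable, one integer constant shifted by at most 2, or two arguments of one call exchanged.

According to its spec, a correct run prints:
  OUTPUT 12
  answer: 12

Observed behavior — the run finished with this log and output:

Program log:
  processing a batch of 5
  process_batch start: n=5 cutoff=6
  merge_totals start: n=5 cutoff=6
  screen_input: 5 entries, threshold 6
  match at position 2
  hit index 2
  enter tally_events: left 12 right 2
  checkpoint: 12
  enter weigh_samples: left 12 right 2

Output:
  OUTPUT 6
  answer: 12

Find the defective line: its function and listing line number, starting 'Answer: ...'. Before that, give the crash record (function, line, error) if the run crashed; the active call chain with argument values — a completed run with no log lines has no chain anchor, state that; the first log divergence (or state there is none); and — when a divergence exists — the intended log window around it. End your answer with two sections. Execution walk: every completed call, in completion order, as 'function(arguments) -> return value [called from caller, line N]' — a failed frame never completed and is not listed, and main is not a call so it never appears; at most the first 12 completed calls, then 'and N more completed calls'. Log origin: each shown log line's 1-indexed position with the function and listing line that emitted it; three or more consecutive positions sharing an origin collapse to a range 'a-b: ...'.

Answer: the defect is in main at line 46.
Key fact: Nothing in the log betrays the bug — only the output does.
Call chain: main -> weigh_samples(12, 2) (called at line 45).
First divergence: none (the log streams are identical).
Execution walk:
  screen_input([2, 12, 6, 6, 8], 6) -> 2  [called from merge_totals, line 10]
  merge_totals([2, 12, 6, 6, 8], 6) -> 12  [called from process_batch, line 26]
  tally_events(12, 2) -> 12  [called from process_batch, line 28]
  process_batch([2, 12, 6, 6, 8], 6) -> 12  [called from main, line 43]
  weigh_samples(12, 2) -> 12  [called from main, line 45]
Log origins:
  1: logged in main at line 42
  2: logged in process_batch at line 25
  3: logged in merge_totals at line 9
  4: logged in screen_input at line 2
  5: logged in screen_input at line 5
  6: logged in merge_totals at line 11
  7: logged in tally_events at line 16
  8: logged in main at line 44
  9: logged in weigh_samples at line 31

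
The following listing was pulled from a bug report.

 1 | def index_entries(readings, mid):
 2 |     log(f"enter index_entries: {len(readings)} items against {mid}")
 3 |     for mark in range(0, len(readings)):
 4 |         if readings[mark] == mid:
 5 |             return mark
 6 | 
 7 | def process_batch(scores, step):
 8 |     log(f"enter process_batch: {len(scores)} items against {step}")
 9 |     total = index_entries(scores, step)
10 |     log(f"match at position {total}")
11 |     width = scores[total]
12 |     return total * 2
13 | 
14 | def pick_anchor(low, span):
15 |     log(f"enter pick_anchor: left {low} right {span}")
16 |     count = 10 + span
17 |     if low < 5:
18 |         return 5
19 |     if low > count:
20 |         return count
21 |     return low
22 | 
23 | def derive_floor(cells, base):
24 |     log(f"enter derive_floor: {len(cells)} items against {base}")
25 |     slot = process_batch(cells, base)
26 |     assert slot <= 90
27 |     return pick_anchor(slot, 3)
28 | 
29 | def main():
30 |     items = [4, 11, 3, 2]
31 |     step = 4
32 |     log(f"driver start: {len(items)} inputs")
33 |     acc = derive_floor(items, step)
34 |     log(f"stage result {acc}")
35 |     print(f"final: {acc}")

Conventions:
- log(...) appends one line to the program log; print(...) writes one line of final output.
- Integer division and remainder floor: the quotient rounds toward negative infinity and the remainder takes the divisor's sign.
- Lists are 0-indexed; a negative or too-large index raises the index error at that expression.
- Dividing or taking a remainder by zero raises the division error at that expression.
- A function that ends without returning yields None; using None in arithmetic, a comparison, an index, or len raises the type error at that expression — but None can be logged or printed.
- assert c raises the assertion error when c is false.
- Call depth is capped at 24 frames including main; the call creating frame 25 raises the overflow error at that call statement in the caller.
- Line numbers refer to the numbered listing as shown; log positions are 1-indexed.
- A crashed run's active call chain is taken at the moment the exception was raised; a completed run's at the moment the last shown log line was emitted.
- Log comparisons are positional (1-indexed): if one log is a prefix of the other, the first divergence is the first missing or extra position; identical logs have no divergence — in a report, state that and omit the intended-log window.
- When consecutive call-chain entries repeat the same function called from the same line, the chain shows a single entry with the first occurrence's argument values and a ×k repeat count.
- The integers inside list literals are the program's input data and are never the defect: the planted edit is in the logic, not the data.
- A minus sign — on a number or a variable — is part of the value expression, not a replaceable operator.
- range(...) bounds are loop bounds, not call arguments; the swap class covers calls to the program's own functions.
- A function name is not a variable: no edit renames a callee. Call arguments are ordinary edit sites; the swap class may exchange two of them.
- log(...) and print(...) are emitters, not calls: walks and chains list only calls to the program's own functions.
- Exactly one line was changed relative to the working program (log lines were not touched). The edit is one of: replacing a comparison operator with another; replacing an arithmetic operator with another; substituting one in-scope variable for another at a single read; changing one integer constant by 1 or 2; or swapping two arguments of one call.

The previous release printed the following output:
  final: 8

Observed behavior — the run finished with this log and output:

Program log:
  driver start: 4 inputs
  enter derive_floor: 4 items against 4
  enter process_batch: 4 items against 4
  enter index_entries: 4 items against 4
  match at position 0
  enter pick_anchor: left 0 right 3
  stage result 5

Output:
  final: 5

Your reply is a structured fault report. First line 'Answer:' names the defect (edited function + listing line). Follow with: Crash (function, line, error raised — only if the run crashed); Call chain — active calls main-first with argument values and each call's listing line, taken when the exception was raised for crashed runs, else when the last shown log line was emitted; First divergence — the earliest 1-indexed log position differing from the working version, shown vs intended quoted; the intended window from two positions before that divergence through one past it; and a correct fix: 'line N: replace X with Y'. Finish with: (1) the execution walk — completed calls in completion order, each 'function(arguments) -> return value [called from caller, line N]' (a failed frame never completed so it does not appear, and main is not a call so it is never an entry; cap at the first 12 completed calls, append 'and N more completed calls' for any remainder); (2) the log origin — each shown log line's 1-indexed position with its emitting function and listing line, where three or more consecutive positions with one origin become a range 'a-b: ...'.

Answer: the defect is in process_batch at line 12.
Core observation: Log line 6 is where behavior first shows: 'enter pick_anchor: left 0 right 3' appears instead of 'enter pick_anchor: left 8 right 3'.
Call chain: main.
First divergence: position 6 — the shown line 'enter pick_anchor: left 0 right 3' should read 'enter pick_anchor: left 8 right 3'.
Intended log window:
  4: enter index_entries: 4 items against 4
  5: match at position 0
  6: enter pick_anchor: left 8 right 3
  7: stage result 8
Execution walk:
  index_entries([4, 11, 3, 2], 4) -> 0  [called from process_batch, line 9]
  process_batch([4, 11, 3, 2], 4) -> 0  [called from derive_floor, line 25]
  pick_anchor(0, 3) -> 5  [called from derive_floor, line 27]
  derive_floor([4, 11, 3, 2], 4) -> 5  [called from main, line 33]
Log origins:
  1: from main, line 32
  2: from derive_floor, line 24
  3: from process_batch, line 8
  4: from index_entries, line 2
  5: from process_batch, line 10
  6: from pick_anchor, line 15
  7: from main, line 34
A correct fix: line 12: replace `total` with `width`.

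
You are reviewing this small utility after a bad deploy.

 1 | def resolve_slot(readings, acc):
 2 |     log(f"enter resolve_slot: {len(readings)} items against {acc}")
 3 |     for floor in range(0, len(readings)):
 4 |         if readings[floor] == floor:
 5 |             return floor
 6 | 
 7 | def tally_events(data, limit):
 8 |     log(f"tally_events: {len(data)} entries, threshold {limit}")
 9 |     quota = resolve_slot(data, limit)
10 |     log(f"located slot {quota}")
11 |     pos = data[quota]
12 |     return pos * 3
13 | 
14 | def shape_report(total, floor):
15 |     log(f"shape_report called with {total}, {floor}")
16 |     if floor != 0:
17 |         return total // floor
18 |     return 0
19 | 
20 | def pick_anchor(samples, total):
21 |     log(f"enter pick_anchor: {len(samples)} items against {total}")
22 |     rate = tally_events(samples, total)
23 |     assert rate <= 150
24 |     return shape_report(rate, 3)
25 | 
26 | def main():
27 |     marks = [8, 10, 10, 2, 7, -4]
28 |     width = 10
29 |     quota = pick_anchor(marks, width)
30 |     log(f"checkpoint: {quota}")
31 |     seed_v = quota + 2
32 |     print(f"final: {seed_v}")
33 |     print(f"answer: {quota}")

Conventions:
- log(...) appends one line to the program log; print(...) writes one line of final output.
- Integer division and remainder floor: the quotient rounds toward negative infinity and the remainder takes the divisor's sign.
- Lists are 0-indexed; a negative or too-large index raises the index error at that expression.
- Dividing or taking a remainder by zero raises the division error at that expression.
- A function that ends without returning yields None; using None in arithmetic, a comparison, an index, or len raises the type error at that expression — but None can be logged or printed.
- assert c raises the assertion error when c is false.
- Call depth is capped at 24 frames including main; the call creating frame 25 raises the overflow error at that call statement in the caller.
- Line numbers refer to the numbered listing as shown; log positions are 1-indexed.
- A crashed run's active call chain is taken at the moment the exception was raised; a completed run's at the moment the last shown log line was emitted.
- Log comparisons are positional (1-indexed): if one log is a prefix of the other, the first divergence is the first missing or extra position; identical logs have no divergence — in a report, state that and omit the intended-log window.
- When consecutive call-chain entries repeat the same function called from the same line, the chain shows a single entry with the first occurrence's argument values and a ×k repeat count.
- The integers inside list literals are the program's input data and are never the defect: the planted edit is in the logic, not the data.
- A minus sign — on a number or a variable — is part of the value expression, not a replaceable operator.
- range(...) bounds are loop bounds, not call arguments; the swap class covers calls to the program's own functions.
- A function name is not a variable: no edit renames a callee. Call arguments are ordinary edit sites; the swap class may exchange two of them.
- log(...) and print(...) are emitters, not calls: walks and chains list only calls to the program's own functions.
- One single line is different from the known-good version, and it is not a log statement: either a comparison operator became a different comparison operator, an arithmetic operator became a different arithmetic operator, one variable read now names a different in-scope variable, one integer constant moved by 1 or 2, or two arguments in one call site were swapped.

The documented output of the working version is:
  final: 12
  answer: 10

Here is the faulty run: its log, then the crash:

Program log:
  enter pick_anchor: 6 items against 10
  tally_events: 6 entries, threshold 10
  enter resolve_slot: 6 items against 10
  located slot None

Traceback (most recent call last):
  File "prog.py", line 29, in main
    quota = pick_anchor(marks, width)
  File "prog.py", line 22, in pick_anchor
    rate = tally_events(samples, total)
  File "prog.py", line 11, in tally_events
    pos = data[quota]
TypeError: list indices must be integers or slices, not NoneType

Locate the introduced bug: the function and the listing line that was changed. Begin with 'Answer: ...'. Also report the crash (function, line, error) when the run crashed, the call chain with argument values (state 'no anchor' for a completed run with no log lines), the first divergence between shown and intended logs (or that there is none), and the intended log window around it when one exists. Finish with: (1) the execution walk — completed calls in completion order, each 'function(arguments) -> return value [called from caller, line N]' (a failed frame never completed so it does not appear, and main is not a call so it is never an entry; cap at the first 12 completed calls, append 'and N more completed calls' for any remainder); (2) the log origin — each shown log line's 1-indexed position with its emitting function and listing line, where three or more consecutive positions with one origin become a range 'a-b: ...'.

Answer: the defect is in resolve_slot at line 4.
Key observation: Position 4 is the first bad log line: 'located slot None' should read 'located slot 1'.
Crash: tally_events, line 11, TypeError.
Call chain: main -> pick_anchor([8, 10, 10, 2, 7, -4], 10) (called at line 29) -> tally_events([8, 10, 10, 2, 7, -4], 10) (called at line 22).
First divergence: at position 4 the run shows 'located slot None' where the working version logs 'located slot 1'.
Intended log window:
  2: tally_events: 6 entries, threshold 10
  3: enter resolve_slot: 6 items against 10
  4: located slot 1
  5: shape_report called with 30, 3
Execution walk:
  resolve_slot([8, 10, 10, 2, 7, -4], 10) -> None  [called from tally_events, line 9]
Log origin:
  1: emitted by pick_anchor (line 21)
  2: emitted by tally_events (line 8)
  3: emitted by resolve_slot (line 2)
  4: emitted by tally_events (line 10)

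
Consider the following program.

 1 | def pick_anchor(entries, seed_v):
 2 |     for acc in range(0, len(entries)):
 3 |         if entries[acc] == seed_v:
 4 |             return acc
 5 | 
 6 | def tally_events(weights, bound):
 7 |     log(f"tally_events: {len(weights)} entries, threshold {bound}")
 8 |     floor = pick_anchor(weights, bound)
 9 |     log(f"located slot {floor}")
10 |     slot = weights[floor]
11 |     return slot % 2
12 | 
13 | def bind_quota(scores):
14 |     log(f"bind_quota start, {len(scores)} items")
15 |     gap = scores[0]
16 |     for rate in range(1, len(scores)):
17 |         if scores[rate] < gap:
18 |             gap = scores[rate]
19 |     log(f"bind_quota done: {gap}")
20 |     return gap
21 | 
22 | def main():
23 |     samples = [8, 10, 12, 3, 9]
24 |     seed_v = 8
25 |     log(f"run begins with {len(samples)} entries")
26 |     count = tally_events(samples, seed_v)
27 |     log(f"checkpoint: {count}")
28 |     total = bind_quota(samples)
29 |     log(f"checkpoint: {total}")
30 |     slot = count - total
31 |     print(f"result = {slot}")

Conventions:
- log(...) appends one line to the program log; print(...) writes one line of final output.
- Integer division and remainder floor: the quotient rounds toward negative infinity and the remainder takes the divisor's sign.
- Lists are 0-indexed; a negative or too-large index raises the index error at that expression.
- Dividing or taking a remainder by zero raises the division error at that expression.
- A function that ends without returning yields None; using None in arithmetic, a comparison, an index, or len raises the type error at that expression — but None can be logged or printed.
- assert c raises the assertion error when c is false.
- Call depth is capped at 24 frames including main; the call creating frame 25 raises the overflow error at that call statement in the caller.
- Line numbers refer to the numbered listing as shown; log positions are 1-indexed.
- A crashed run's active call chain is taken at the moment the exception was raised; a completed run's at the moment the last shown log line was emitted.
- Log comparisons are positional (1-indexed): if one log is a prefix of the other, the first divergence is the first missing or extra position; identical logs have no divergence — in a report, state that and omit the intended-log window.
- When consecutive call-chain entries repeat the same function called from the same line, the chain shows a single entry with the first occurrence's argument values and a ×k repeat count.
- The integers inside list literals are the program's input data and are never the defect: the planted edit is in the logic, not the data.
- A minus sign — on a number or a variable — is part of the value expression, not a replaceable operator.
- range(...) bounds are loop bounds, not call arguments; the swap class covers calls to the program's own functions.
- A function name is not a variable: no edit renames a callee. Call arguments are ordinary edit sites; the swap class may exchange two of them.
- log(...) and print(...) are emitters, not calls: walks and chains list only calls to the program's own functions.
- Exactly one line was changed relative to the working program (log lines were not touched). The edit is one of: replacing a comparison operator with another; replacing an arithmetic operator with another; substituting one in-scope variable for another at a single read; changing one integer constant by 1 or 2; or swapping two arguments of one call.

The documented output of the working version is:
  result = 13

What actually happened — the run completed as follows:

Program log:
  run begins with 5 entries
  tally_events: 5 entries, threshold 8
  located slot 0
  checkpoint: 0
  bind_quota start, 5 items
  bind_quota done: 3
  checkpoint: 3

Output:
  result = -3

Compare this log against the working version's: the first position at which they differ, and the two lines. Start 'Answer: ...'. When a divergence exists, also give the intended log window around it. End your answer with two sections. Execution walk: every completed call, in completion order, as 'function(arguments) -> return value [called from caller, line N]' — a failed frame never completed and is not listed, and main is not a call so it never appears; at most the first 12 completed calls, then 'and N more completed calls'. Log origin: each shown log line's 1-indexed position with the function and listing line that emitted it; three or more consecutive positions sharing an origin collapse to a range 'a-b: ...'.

Answer: position 4 — shown 'checkpoint: 0', intended 'checkpoint: 16'.
Intended log window:
  2: tally_events: 5 entries, threshold 8
  3: located slot 0
  4: checkpoint: 16
  5: bind_quota start, 5 items
Execution walk:
  pick_anchor([8, 10, 12, 3, 9], 8) -> 0  [called from tally_events, line 8]
  tally_events([8, 10, 12, 3, 9], 8) -> 0  [called from main, line 26]
  bind_quota([8, 10, 12, 3, 9]) -> 3  [called from main, line 28]
Log origin:
  1: emitted by main (line 25)
  2: emitted by tally_events (line 7)
  3: emitted by tally_events (line 9)
  4: emitted by main (line 27)
  5: emitted by bind_quota (line 14)
  6: emitted by bind_quota (line 19)
  7: emitted by main (line 29)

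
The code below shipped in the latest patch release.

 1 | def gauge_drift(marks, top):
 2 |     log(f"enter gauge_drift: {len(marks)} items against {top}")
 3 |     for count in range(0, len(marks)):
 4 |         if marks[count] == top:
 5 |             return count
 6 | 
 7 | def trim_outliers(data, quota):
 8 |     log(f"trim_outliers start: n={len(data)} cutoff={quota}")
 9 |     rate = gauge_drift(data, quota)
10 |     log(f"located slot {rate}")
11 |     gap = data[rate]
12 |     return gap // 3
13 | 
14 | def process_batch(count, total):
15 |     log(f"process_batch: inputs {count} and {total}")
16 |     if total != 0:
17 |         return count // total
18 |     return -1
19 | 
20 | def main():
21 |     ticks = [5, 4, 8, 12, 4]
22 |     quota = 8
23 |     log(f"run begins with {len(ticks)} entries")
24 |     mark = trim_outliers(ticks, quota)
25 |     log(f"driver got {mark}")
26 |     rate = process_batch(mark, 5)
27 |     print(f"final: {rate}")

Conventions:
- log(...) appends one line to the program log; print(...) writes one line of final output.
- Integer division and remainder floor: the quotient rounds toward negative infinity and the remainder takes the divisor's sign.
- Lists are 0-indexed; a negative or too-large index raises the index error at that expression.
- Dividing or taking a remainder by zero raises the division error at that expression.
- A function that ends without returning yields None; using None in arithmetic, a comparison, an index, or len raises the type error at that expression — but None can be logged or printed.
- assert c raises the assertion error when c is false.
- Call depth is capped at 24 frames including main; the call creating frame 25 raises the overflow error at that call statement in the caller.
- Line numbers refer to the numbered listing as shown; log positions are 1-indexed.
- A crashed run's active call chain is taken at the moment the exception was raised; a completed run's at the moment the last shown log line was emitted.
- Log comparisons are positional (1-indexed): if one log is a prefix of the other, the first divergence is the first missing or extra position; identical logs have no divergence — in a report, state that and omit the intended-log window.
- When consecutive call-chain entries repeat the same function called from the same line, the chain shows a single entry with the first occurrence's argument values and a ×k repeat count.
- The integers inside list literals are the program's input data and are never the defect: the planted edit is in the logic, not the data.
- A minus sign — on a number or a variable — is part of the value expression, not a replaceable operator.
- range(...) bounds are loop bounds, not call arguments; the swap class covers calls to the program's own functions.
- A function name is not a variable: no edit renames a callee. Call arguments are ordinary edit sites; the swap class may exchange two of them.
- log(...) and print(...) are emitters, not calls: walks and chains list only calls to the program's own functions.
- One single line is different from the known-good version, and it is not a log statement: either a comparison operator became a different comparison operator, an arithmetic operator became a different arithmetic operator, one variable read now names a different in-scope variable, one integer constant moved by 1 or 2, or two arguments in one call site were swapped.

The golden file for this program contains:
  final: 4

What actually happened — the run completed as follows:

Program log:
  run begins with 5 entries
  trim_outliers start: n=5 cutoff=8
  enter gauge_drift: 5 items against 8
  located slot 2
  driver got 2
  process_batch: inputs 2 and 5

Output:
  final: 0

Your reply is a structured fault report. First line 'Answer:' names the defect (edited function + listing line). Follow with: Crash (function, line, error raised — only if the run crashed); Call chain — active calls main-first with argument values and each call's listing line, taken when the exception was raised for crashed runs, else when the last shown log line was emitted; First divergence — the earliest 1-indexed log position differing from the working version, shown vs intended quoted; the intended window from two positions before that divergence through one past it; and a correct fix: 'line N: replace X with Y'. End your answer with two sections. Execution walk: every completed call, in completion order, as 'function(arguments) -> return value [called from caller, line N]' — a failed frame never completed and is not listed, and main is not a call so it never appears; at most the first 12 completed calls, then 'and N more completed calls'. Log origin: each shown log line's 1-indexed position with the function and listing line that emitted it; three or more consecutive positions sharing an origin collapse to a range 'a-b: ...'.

Answer: the defect is in trim_outliers at line 12.
Core observation: Log line 5 is where behavior first shows: 'driver got 2' appears instead of 'driver got 24'.
Call chain: main -> process_batch(2, 5) (called at line 26).
First divergence: position 5 — shown 'driver got 2', intended 'driver got 24'.
Intended log window:
  3: enter gauge_drift: 5 items against 8
  4: located slot 2
  5: driver got 24
  6: process_batch: inputs 24 and 5
Execution walk:
  gauge_drift([5, 4, 8, 12, 4], 8) -> 2  [called from trim_outliers, line 9]
  trim_outliers([5, 4, 8, 12, 4], 8) -> 2  [called from main, line 24]
  process_batch(2, 5) -> 0  [called from main, line 26]
Log line origins:
  1: logged in main at line 23
  2: logged in trim_outliers at line 8
  3: logged in gauge_drift at line 2
  4: logged in trim_outliers at line 10
  5: logged in main at line 25
  6: logged in process_batch at line 15
A correct fix: line 12: replace `//` with `*`.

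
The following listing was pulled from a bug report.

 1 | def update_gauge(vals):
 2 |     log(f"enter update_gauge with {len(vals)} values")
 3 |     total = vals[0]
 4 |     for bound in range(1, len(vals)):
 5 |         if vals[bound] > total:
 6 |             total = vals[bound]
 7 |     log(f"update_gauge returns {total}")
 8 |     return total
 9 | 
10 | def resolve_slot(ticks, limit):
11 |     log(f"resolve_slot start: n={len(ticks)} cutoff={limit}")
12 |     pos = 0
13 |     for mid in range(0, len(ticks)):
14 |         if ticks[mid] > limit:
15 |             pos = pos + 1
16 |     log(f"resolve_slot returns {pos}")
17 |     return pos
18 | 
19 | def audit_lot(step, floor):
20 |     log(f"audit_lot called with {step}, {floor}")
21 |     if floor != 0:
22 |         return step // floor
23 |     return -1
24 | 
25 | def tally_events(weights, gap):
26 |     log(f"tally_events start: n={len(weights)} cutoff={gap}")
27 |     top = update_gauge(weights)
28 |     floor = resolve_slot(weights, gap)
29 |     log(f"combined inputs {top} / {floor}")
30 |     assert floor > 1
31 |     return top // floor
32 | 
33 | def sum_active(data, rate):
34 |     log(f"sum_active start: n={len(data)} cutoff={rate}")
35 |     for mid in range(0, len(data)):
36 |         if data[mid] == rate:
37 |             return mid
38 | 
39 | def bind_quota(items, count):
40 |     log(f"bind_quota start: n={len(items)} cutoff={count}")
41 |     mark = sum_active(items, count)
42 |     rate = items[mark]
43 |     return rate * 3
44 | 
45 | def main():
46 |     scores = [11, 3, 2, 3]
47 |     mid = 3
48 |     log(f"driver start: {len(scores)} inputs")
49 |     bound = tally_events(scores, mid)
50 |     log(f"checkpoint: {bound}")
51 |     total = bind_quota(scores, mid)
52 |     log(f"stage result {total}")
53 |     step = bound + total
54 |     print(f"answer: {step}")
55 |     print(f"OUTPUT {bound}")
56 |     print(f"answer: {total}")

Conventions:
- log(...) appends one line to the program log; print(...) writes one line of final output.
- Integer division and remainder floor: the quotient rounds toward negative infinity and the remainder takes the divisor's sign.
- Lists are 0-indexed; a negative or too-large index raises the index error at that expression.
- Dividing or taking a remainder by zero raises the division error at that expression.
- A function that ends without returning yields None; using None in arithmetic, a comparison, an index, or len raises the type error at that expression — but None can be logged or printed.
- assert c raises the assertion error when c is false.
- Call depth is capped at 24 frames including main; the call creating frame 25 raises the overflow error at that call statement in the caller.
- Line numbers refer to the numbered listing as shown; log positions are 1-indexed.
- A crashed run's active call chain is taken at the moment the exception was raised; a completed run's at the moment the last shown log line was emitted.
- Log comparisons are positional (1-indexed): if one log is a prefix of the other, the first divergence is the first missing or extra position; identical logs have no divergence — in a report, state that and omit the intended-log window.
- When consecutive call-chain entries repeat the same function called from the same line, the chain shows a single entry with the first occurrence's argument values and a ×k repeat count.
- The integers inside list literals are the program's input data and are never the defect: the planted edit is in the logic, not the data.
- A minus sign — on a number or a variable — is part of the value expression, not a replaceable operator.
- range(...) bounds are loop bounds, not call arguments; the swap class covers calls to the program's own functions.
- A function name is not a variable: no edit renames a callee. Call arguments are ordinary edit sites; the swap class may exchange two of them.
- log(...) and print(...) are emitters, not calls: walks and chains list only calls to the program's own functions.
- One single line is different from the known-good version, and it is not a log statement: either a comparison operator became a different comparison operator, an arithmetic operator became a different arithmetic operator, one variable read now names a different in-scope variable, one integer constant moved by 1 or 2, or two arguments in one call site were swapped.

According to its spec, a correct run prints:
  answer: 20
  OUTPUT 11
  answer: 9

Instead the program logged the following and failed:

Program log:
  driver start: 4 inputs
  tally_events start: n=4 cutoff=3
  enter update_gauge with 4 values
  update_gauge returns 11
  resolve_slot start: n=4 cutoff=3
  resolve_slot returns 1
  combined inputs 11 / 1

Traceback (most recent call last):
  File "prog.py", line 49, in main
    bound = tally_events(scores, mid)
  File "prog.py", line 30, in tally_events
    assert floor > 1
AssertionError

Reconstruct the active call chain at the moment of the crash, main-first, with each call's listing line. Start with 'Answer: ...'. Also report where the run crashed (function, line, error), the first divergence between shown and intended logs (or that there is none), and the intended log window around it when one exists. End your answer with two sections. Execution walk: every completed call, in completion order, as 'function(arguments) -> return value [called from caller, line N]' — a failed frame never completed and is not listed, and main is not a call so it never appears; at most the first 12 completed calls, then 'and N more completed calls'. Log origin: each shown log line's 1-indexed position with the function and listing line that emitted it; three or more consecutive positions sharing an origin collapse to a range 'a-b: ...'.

Answer: main -> tally_events (called at line 49).
Key fact: A complete run would log 'checkpoint: 11' next, but this one stopped at 7 lines.
Crash: tally_events, line 30, AssertionError.
First divergence: position 8 — the faulty run's log ends after 7 lines; the working version continues with 'checkpoint: 11'.
Intended log window:
  6: resolve_slot returns 1
  7: combined inputs 11 / 1
  8: checkpoint: 11
  9: bind_quota start: n=4 cutoff=3
Execution walk:
  update_gauge([11, 3, 2, 3]) -> 11  [called from tally_events, line 27]
  resolve_slot([11, 3, 2, 3], 3) -> 1  [called from tally_events, line 28]
Log line origins:
  1: emitted by main (line 48)
  2: emitted by tally_events (line 26)
  3: emitted by update_gauge (line 2)
  4: emitted by update_gauge (line 7)
  5: emitted by resolve_slot (line 11)
  6: emitted by resolve_slot (line 16)
  7: emitted by tally_events (line 29)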